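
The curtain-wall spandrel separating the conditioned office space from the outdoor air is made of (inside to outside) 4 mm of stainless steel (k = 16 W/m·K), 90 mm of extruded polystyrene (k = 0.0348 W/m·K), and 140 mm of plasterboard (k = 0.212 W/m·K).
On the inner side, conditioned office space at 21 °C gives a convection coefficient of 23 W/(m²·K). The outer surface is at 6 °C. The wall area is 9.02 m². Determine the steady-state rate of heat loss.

Thermal resistances in series:
R_inner film = 1/(h_i·A) = 1/(23×9.02) = 0.00482 K/W
R_stainless steel = L/(kA) = 0.004/(16×9.02) = 2.772×10^-5 K/W
R_extruded polystyrene = L/(kA) = 0.09/(0.0348×9.02) = 0.2867 K/W
R_plasterboard = L/(kA) = 0.14/(0.212×9.02) = 0.07321 K/W
R_total = 0.3648 K/W
Q = ΔT / R_total = 15 / 0.3648

Q ≈ 41.1 W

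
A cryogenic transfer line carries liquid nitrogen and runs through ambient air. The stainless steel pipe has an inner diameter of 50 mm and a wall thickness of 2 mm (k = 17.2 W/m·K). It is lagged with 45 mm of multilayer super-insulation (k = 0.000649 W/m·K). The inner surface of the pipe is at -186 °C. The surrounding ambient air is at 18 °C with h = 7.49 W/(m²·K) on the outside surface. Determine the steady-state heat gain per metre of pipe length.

q′ ≈ 0.847 W/m

Radial resistances (cylindrical: R_cond = ln(r_o/r_i)/(2πkL), R_conv = 1/(h·2πrL)):
R_stainless steel pipe wall = ln(27/25)/(2π×17.2×1) = 7.121×10^-4 K/W
R_multilayer super-insulation = ln(72/27)/(2π×0.000649×1) = 240.5 K/W
R_outer film = 1/(h_o·2πr_oL) = 1/(7.49×2π×0.072×1) = 0.2951 K/W
R_total = 240.8 K/W
Q = ΔT/R_total = 204/240.8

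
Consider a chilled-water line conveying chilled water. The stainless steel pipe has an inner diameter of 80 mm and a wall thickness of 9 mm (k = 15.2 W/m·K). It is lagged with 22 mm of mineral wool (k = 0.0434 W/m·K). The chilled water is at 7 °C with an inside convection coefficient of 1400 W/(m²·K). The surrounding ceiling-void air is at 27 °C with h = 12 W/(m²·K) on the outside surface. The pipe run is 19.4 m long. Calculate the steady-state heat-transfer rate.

Q ≈ 250 W

Treating each annulus and film as a series resistance:
R_inner film = 1/(h_i·2πr₁L) = 1/(1400×2π×0.04×19.4) = 1.465×10^-4 K/W
R_stainless steel pipe wall = ln(49/40)/(2π×15.2×19.4) = 1.095×10^-4 K/W
R_mineral wool = ln(71/49)/(2π×0.0434×19.4) = 0.0701 K/W
R_outer film = 1/(h_o·2πr_oL) = 1/(12×2π×0.071×19.4) = 0.009629 K/W
R_total = 0.07999 K/W
Q = ΔT/R_total = 20/0.07999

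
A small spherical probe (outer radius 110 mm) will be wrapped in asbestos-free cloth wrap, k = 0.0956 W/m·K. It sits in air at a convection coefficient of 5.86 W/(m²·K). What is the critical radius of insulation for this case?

r_cr ≈ 32.6 mm

For a sphere r_cr = 2k/h = 2×0.0956/5.86
r_cr = 32.6 mm; since the bare radius (110 mm) is above r_cr, any added insulation will reduce heat loss.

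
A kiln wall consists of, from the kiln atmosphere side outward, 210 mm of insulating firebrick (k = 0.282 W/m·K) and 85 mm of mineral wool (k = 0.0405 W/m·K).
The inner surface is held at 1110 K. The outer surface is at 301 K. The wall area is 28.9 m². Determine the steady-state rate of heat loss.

Q ≈ 8220 W

Treating each layer as a thermal resistance in series:
R_insulating firebrick = L/(kA) = 0.21/(0.282×28.9) = 0.02577 K/W
R_mineral wool = L/(kA) = 0.085/(0.0405×28.9) = 0.07262 K/W
R_total = 0.09839 K/W
Q = ΔT / R_total = 809 / 0.09839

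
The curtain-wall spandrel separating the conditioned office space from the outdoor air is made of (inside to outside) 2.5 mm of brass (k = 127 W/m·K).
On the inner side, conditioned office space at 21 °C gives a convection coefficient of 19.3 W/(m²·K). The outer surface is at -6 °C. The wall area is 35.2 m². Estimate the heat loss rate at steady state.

Q ≈ 18300 W

Thermal resistances in series:
R_inner film = 1/(h_i·A) = 1/(19.3×35.2) = 0.001472 K/W
R_brass = L/(kA) = 0.0025/(127×35.2) = 5.592×10^-7 K/W
R_total = 0.001473 K/W
Q = ΔT / R_total = 27 / 0.001473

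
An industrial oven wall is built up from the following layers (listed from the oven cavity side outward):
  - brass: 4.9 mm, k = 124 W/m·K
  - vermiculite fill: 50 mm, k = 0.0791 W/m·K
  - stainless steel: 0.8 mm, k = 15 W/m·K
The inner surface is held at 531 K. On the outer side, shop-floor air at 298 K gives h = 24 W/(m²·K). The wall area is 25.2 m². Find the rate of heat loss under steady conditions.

Treating each layer as a thermal resistance in series:
R_brass = L/(kA) = 0.0049/(124×25.2) = 1.568×10^-6 K/W
R_vermiculite fill = L/(kA) = 0.05/(0.0791×25.2) = 0.02508 K/W
R_stainless steel = L/(kA) = 0.0008/(15×25.2) = 2.116×10^-6 K/W
R_outer film = 1/(h_o·A) = 1/(24×25.2) = 0.001653 K/W
R_total = 0.02674 K/W
Q = ΔT / R_total = 233 / 0.02674

Q ≈ 8710 W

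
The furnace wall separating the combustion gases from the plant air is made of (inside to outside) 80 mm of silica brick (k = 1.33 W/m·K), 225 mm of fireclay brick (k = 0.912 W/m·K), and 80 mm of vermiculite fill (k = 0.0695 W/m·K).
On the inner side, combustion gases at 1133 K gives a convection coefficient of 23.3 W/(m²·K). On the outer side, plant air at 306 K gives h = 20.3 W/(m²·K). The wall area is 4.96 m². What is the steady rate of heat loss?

Series thermal resistances:
R_inner film = 1/(h_i·A) = 1/(23.3×4.96) = 0.008653 K/W
R_silica brick = L/(kA) = 0.08/(1.33×4.96) = 0.01213 K/W
R_fireclay brick = L/(kA) = 0.225/(0.912×4.96) = 0.04974 K/W
R_vermiculite fill = L/(kA) = 0.08/(0.0695×4.96) = 0.2321 K/W
R_outer film = 1/(h_o·A) = 1/(20.3×4.96) = 0.009932 K/W
R_total = 0.3125 K/W
Q = ΔT / R_total = 827 / 0.3125

Q ≈ 2650 W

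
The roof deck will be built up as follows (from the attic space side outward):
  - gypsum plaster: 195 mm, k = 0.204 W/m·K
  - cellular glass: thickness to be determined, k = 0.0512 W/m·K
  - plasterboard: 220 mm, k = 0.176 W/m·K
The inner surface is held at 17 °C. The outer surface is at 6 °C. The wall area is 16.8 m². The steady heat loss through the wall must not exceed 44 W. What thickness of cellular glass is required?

L ≈ 102 mm

Treating each layer as a thermal resistance in series:
R_gypsum plaster = L/(kA) = 0.195/(0.204×16.8) = 0.0569 K/W
R_plasterboard = L/(kA) = 0.22/(0.176×16.8) = 0.0744 K/W
Sum of the known resistances R_other = 0.1313 K/W
Required total resistance R_tot = ΔT/Q_allow = 11/44 = 0.25 K/W
R_cellular glass = R_tot − R_other = 0.1187 K/W
L = R·k·A = 0.1187×0.0512×16.8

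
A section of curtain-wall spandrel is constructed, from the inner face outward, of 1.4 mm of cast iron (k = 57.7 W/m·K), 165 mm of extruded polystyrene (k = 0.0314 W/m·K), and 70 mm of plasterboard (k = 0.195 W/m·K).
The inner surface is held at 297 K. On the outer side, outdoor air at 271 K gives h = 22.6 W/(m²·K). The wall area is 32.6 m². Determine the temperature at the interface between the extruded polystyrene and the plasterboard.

T ≈ 273 K

Thermal resistances in series:
R_cast iron = L/(kA) = 0.0014/(57.7×32.6) = 7.443×10^-7 K/W
R_extruded polystyrene = L/(kA) = 0.165/(0.0314×32.6) = 0.1612 K/W
R_plasterboard = L/(kA) = 0.07/(0.195×32.6) = 0.01101 K/W
R_outer film = 1/(h_o·A) = 1/(22.6×32.6) = 0.001357 K/W
R_total = 0.1736 K/W;  Q = ΔT/R_total = 26/0.1736 = 149.8 W
T_interface = T_inner − Q·ΣR(inner→interface) = 297 − 150×0.1612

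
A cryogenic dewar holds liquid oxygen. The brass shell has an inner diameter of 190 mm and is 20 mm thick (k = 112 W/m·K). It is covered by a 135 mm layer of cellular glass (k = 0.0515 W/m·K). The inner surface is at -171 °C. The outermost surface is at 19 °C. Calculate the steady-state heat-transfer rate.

Q ≈ 26.2 W

Spherical conduction: R = (1/r_in − 1/r_out)/(4πk) per layer; series-sum.
R_brass shell = (1/0.095 − 1/0.115)/(4π×112) = 0.001301 K/W
R_cellular glass = (1/0.115 − 1/0.25)/(4π×0.0515) = 7.256 K/W
R_total = 7.257 K/W
Q = ΔT/R_total = 190/7.257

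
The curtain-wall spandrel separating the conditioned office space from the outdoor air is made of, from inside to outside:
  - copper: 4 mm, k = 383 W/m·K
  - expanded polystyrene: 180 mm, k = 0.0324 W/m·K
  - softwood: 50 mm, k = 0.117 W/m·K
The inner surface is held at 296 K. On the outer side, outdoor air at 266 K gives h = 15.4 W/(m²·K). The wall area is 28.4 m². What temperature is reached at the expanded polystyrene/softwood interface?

T ≈ 268 K

Using the resistance-network approach (series):
R_copper = L/(kA) = 0.004/(383×28.4) = 3.677×10^-7 K/W
R_expanded polystyrene = L/(kA) = 0.18/(0.0324×28.4) = 0.1956 K/W
R_softwood = L/(kA) = 0.05/(0.117×28.4) = 0.01505 K/W
R_outer film = 1/(h_o·A) = 1/(15.4×28.4) = 0.002286 K/W
R_total = 0.213 K/W;  Q = ΔT/R_total = 30/0.213 = 140.9 W
T_interface = T_inner − Q·ΣR(inner→interface) = 296 − 141×0.1956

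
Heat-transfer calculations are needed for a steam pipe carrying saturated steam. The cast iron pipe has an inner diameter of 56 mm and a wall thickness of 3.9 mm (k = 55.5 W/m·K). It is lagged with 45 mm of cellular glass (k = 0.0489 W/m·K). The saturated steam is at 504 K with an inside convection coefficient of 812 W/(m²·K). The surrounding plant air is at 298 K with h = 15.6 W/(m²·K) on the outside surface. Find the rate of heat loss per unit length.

For a radial system each layer contributes R = ln(r_out/r_in)/(2πkL); films add R = 1/(hA).
R_inner film = 1/(h_i·2πr₁L) = 1/(812×2π×0.028×1) = 0.007 K/W
R_cast iron pipe wall = ln(31.9/28)/(2π×55.5×1) = 3.739×10^-4 K/W
R_cellular glass = ln(76.9/31.9)/(2π×0.0489×1) = 2.864 K/W
R_outer film = 1/(h_o·2πr_oL) = 1/(15.6×2π×0.0769×1) = 0.1327 K/W
R_total = 3.004 K/W
Q = ΔT/R_total = 206/3.004

q′ ≈ 68.6 W/m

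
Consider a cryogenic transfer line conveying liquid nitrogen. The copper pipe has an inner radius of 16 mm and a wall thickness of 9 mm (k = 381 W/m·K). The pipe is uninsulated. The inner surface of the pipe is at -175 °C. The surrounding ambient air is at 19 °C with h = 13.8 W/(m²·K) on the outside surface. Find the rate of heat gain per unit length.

For a radial system each layer contributes R = ln(r_out/r_in)/(2πkL); films add R = 1/(hA).
R_copper pipe wall = ln(25/16)/(2π×381×1) = 1.864×10^-4 K/W
R_outer film = 1/(h_o·2πr_oL) = 1/(13.8×2π×0.025×1) = 0.4613 K/W
R_total = 0.4615 K/W
Q = ΔT/R_total = 194/0.4615

q′ ≈ 420 W/m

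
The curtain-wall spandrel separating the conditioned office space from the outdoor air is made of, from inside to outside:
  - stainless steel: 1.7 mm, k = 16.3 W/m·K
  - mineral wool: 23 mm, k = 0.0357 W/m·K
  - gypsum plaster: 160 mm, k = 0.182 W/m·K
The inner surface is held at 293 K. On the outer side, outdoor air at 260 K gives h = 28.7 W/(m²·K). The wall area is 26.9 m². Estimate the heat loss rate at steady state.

Q ≈ 570 W

Treating each layer as a thermal resistance in series:
R_stainless steel = L/(kA) = 0.0017/(16.3×26.9) = 3.877×10^-6 K/W
R_mineral wool = L/(kA) = 0.023/(0.0357×26.9) = 0.02395 K/W
R_gypsum plaster = L/(kA) = 0.16/(0.182×26.9) = 0.03268 K/W
R_outer film = 1/(h_o·A) = 1/(28.7×26.9) = 0.001295 K/W
R_total = 0.05793 K/W
Q = ΔT / R_total = 33 / 0.05793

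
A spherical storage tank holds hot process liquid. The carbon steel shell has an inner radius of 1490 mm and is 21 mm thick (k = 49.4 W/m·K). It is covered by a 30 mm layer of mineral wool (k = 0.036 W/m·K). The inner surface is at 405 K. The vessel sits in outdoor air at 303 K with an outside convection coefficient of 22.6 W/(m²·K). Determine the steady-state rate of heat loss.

Q ≈ 3400 W

Each spherical layer contributes R = (1/r_i − 1/r_o)/(4πk):
R_carbon steel shell = (1/1.49 − 1/1.511)/(4π×49.4) = 1.503×10^-5 K/W
R_mineral wool = (1/1.511 − 1/1.541)/(4π×0.036) = 0.02848 K/W
R_outer film = 1/(h·4πr_o²) = 1/(22.6×4π×1.541²) = 0.001483 K/W
R_total = 0.02998 K/W
Q = ΔT/R_total = 102/0.02998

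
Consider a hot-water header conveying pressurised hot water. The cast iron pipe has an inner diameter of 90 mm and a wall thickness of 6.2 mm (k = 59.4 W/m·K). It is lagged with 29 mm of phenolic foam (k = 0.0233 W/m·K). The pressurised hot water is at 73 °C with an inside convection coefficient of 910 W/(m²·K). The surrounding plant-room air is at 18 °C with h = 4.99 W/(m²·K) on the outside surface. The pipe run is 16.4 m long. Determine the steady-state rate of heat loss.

Treating each annulus and film as a series resistance:
R_inner film = 1/(h_i·2πr₁L) = 1/(910×2π×0.045×16.4) = 2.37×10^-4 K/W
R_cast iron pipe wall = ln(51.2/45)/(2π×59.4×16.4) = 2.109×10^-5 K/W
R_phenolic foam = ln(80.2/51.2)/(2π×0.0233×16.4) = 0.1869 K/W
R_outer film = 1/(h_o·2πr_oL) = 1/(4.99×2π×0.0802×16.4) = 0.02425 K/W
R_total = 0.2114 K/W
Q = ΔT/R_total = 55/0.2114

Q ≈ 260 W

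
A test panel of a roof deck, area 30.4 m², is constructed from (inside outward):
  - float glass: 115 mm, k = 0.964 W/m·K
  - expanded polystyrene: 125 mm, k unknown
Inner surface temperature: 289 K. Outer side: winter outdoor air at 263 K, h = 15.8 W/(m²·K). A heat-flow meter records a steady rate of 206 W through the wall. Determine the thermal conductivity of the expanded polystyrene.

Treating each layer as a thermal resistance in series:
R_float glass = L/(kA) = 0.115/(0.964×30.4) = 0.003924 K/W
R_outer film = 1/(h_o·A) = 1/(15.8×30.4) = 0.002082 K/W
Sum of known resistances R_other = 0.006006 K/W
Total R = ΔT/Q = 26/206 = 0.1262 K/W
R_expanded polystyrene = R_total − R_other = 0.1202 K/W
k = L/(R·A) = 0.125/(0.1202×30.4)

k ≈ 0.0342 W/(m·K)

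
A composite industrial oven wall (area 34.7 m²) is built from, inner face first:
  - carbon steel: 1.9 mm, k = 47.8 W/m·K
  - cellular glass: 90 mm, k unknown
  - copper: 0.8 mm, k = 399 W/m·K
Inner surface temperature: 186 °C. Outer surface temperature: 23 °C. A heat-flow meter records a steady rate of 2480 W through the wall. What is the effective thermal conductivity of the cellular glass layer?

Model the wall as resistances in series:
R_carbon steel = L/(kA) = 0.0019/(47.8×34.7) = 1.146×10^-6 K/W
R_copper = L/(kA) = 0.0008/(399×34.7) = 5.778×10^-8 K/W
Sum of known resistances R_other = 1.203×10^-6 K/W
Total R = ΔT/Q = 163/2480 = 0.06573 K/W
R_cellular glass = R_total − R_other = 0.06572 K/W
k = L/(R·A) = 0.09/(0.06572×34.7)

k ≈ 0.0395 W/(m·K)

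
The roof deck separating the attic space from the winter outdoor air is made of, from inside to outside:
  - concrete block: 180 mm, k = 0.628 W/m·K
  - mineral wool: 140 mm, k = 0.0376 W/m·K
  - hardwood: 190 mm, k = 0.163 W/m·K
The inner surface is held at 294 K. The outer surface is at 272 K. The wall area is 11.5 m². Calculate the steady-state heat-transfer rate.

Q ≈ 48.9 W

Series thermal resistances:
R_concrete block = L/(kA) = 0.18/(0.628×11.5) = 0.02492 K/W
R_mineral wool = L/(kA) = 0.14/(0.0376×11.5) = 0.3238 K/W
R_hardwood = L/(kA) = 0.19/(0.163×11.5) = 0.1014 K/W
R_total = 0.4501 K/W
Q = ΔT / R_total = 22 / 0.4501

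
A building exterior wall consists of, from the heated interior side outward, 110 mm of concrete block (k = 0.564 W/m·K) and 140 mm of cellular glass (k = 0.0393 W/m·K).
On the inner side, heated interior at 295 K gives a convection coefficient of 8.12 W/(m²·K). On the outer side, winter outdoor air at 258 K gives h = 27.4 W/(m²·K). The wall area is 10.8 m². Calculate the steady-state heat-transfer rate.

Treating each layer as a thermal resistance in series:
R_inner film = 1/(h_i·A) = 1/(8.12×10.8) = 0.0114 K/W
R_concrete block = L/(kA) = 0.11/(0.564×10.8) = 0.01806 K/W
R_cellular glass = L/(kA) = 0.14/(0.0393×10.8) = 0.3298 K/W
R_outer film = 1/(h_o·A) = 1/(27.4×10.8) = 0.003379 K/W
R_total = 0.3627 K/W
Q = ΔT / R_total = 37 / 0.3627

Q ≈ 102 W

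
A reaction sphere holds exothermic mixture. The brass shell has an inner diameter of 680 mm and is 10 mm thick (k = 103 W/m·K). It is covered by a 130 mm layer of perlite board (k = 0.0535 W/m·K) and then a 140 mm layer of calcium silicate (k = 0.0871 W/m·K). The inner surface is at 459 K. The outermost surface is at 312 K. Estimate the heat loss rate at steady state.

For a spherical shell R = (1/r₁ − 1/r₂)/(4πk); film R = 1/(h·4πr²). In series:
R_brass shell = (1/0.34 − 1/0.35)/(4π×103) = 6.492×10^-5 K/W
R_perlite board = (1/0.35 − 1/0.48)/(4π×0.0535) = 1.151 K/W
R_calcium silicate = (1/0.48 − 1/0.62)/(4π×0.0871) = 0.4298 K/W
R_total = 1.581 K/W
Q = ΔT/R_total = 147/1.581

Q ≈ 93 W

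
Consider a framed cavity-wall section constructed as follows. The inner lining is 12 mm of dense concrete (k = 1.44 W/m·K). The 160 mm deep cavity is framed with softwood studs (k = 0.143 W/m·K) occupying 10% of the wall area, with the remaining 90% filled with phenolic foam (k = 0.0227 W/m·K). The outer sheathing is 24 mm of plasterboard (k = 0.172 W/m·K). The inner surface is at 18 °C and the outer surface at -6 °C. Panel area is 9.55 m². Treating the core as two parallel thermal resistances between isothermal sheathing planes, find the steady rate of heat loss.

Sheathing layers in series; stud and cavity paths in parallel between them.
R_inner = 0.012/(1.44×9.55) = 8.726×10^-4 K/W
R_stud  = 0.16/(0.143×0.1×9.55) = 1.172 K/W
R_cav   = 0.16/(0.0227×0.9×9.55) = 0.8201 K/W
1/R_core = 1/R_stud + 1/R_cav → R_core = 0.4824 K/W
R_outer = 0.024/(0.172×9.55) = 0.01461 K/W
R_total = 0.4979 K/W
Q = ΔT/R_total = 24/0.4979

Q ≈ 48.2 W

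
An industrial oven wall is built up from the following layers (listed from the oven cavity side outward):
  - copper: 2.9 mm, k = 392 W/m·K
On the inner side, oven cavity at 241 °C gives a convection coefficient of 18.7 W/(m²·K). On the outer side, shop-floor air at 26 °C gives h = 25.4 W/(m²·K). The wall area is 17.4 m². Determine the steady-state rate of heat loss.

Q ≈ 40300 W

Using the resistance-network approach (series):
R_inner film = 1/(h_i·A) = 1/(18.7×17.4) = 0.003073 K/W
R_copper = L/(kA) = 0.0029/(392×17.4) = 4.252×10^-7 K/W
R_outer film = 1/(h_o·A) = 1/(25.4×17.4) = 0.002263 K/W
R_total = 0.005336 K/W
Q = ΔT / R_total = 215 / 0.005336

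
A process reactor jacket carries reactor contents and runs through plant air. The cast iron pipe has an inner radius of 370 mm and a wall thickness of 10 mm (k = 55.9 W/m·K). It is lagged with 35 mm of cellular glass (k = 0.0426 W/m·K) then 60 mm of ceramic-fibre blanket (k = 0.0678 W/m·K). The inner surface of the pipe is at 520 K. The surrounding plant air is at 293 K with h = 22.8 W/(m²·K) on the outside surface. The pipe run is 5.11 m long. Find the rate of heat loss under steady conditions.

Radial resistances (cylindrical: R_cond = ln(r_o/r_i)/(2πkL), R_conv = 1/(h·2πrL)):
R_cast iron pipe wall = ln(380/370)/(2π×55.9×5.11) = 1.486×10^-5 K/W
R_cellular glass = ln(415/380)/(2π×0.0426×5.11) = 0.06442 K/W
R_ceramic-fibre blanket = ln(475/415)/(2π×0.0678×5.11) = 0.06203 K/W
R_outer film = 1/(h_o·2πr_oL) = 1/(22.8×2π×0.475×5.11) = 0.002876 K/W
R_total = 0.1293 K/W
Q = ΔT/R_total = 227/0.1293

Q ≈ 1760 W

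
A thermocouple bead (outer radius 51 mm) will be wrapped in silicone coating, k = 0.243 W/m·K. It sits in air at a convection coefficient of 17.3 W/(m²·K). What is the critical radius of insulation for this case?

For a sphere r_cr = 2k/h = 2×0.243/17.3
r_cr = 28.1 mm; since the bare radius (51 mm) is above r_cr, any added insulation will reduce heat loss.

r_cr ≈ 28.1 mm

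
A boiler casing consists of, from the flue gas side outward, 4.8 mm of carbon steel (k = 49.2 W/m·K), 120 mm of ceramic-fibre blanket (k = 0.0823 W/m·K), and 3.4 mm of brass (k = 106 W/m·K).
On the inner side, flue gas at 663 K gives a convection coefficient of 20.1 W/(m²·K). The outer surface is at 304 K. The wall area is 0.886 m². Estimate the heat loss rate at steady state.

Q ≈ 211 W

Thermal resistances in series:
R_inner film = 1/(h_i·A) = 1/(20.1×0.886) = 0.05615 K/W
R_carbon steel = L/(kA) = 0.0048/(49.2×0.886) = 1.101×10^-4 K/W
R_ceramic-fibre blanket = L/(kA) = 0.12/(0.0823×0.886) = 1.646 K/W
R_brass = L/(kA) = 0.0034/(106×0.886) = 3.62×10^-5 K/W
R_total = 1.702 K/W
Q = ΔT / R_total = 359 / 1.702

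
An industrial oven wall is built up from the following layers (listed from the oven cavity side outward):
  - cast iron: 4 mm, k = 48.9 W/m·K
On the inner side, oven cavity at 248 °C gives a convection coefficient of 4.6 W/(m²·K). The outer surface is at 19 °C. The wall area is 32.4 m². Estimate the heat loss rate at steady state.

Model the wall as resistances in series:
R_inner film = 1/(h_i·A) = 1/(4.6×32.4) = 0.00671 K/W
R_cast iron = L/(kA) = 0.004/(48.9×32.4) = 2.525×10^-6 K/W
R_total = 0.006712 K/W
Q = ΔT / R_total = 229 / 0.006712

Q ≈ 34100 W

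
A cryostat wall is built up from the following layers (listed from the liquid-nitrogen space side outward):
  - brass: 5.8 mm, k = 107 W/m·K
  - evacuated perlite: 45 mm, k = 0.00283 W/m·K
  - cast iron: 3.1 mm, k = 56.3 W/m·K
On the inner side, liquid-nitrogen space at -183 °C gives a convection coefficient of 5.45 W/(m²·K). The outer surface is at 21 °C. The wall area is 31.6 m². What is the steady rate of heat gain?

Q ≈ 401 W

Model the wall as resistances in series:
R_inner film = 1/(h_i·A) = 1/(5.45×31.6) = 0.005807 K/W
R_brass = L/(kA) = 0.0058/(107×31.6) = 1.715×10^-6 K/W
R_evacuated perlite = L/(kA) = 0.045/(0.00283×31.6) = 0.5032 K/W
R_cast iron = L/(kA) = 0.0031/(56.3×31.6) = 1.742×10^-6 K/W
R_total = 0.509 K/W
Q = ΔT / R_total = 204 / 0.509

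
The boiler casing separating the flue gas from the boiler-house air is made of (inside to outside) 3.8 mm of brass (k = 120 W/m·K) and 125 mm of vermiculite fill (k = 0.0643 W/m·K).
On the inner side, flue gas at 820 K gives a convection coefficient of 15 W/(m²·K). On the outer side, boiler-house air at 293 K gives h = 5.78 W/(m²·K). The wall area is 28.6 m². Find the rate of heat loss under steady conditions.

Q ≈ 6900 W

Model the wall as resistances in series:
R_inner film = 1/(h_i·A) = 1/(15×28.6) = 0.002331 K/W
R_brass = L/(kA) = 0.0038/(120×28.6) = 1.107×10^-6 K/W
R_vermiculite fill = L/(kA) = 0.125/(0.0643×28.6) = 0.06797 K/W
R_outer film = 1/(h_o·A) = 1/(5.78×28.6) = 0.006049 K/W
R_total = 0.07635 K/W
Q = ΔT / R_total = 527 / 0.07635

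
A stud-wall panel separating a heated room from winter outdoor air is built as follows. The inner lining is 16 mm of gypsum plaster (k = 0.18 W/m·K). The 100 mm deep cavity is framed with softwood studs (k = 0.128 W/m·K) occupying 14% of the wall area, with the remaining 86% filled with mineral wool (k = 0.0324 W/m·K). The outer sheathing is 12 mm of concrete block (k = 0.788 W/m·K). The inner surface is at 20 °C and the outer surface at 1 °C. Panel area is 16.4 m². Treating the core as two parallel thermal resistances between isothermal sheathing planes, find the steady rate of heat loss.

Q ≈ 136 W

Sheathing layers in series; stud and cavity paths in parallel between them.
R_inner = 0.016/(0.18×16.4) = 0.00542 K/W
R_stud  = 0.1/(0.128×0.14×16.4) = 0.3403 K/W
R_cav   = 0.1/(0.0324×0.86×16.4) = 0.2188 K/W
1/R_core = 1/R_stud + 1/R_cav → R_core = 0.1332 K/W
R_outer = 0.012/(0.788×16.4) = 9.286×10^-4 K/W
R_total = 0.1395 K/W
Q = ΔT/R_total = 19/0.1395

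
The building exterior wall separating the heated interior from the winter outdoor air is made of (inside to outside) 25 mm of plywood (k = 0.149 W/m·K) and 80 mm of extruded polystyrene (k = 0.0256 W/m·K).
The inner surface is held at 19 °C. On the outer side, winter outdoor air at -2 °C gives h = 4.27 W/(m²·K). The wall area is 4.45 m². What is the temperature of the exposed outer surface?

Model the wall as resistances in series:
R_plywood = L/(kA) = 0.025/(0.149×4.45) = 0.0377 K/W
R_extruded polystyrene = L/(kA) = 0.08/(0.0256×4.45) = 0.7022 K/W
R_outer film = 1/(h_o·A) = 1/(4.27×4.45) = 0.05263 K/W
R_total = 0.7926 K/W;  Q = ΔT/R_total = 21/0.7926 = 26.5 W
T_interface = T_inner − Q·ΣR(inner→interface) = 19 − 26.5×0.74

T ≈ -0.606 °C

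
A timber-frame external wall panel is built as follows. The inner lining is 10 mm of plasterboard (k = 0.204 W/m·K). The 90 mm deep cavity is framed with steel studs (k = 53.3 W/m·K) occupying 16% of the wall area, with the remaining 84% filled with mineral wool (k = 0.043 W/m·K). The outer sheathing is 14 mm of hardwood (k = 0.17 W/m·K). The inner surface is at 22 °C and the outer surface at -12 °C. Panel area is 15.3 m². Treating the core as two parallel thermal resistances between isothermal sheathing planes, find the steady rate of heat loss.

Sheathing layers in series; stud and cavity paths in parallel between them.
R_inner = 0.01/(0.204×15.3) = 0.003204 K/W
R_stud  = 0.09/(53.3×0.16×15.3) = 6.898×10^-4 K/W
R_cav   = 0.09/(0.043×0.84×15.3) = 0.1629 K/W
1/R_core = 1/R_stud + 1/R_cav → R_core = 6.869×10^-4 K/W
R_outer = 0.014/(0.17×15.3) = 0.005383 K/W
R_total = 0.009273 K/W
Q = ΔT/R_total = 34/0.009273

Q ≈ 3670 W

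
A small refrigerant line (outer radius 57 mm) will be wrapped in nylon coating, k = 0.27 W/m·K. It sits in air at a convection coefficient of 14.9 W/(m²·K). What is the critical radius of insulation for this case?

For a cylinder r_cr = k/h = 0.27/14.9
r_cr = 18.1 mm; since the bare radius (57 mm) is above r_cr, any added insulation will reduce heat loss.

r_cr ≈ 18.1 mm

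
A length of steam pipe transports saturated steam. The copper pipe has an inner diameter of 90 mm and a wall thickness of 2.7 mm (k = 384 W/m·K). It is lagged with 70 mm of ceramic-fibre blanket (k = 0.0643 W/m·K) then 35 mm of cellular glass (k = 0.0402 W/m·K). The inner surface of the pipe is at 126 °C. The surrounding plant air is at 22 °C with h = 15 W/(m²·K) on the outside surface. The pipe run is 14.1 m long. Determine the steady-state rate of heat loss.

Treating each annulus and film as a series resistance:
R_copper pipe wall = ln(47.7/45)/(2π×384×14.1) = 1.713×10^-6 K/W
R_ceramic-fibre blanket = ln(117.7/47.7)/(2π×0.0643×14.1) = 0.1586 K/W
R_cellular glass = ln(152.7/117.7)/(2π×0.0402×14.1) = 0.0731 K/W
R_outer film = 1/(h_o·2πr_oL) = 1/(15×2π×0.1527×14.1) = 0.004928 K/W
R_total = 0.2366 K/W
Q = ΔT/R_total = 104/0.2366

Q ≈ 440 W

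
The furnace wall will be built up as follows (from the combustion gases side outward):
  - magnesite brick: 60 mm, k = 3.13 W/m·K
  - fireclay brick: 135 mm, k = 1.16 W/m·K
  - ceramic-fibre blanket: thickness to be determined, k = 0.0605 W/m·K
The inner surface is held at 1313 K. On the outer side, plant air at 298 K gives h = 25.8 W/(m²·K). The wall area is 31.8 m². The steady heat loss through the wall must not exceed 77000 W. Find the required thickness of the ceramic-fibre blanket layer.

Thermal resistances in series:
R_magnesite brick = L/(kA) = 0.06/(3.13×31.8) = 6.028×10^-4 K/W
R_fireclay brick = L/(kA) = 0.135/(1.16×31.8) = 0.00366 K/W
R_outer film = 1/(h_o·A) = 1/(25.8×31.8) = 0.001219 K/W
Sum of the known resistances R_other = 0.005481 K/W
Required total resistance R_tot = ΔT/Q_allow = 1015/77000 = 0.01318 K/W
R_ceramic-fibre blanket = R_tot − R_other = 0.0077 K/W
L = R·k·A = 0.0077×0.0605×31.8

L ≈ 14.8 mm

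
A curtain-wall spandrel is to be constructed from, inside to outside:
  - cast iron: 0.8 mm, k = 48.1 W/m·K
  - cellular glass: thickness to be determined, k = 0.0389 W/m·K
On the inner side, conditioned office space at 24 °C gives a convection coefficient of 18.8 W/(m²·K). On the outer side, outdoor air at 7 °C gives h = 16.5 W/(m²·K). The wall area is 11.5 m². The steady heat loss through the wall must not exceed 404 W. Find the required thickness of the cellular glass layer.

Model the wall as resistances in series:
R_inner film = 1/(h_i·A) = 1/(18.8×11.5) = 0.004625 K/W
R_cast iron = L/(kA) = 0.0008/(48.1×11.5) = 1.446×10^-6 K/W
R_outer film = 1/(h_o·A) = 1/(16.5×11.5) = 0.00527 K/W
Sum of the known resistances R_other = 0.009897 K/W
Required total resistance R_tot = ΔT/Q_allow = 17/404 = 0.04208 K/W
R_cellular glass = R_tot − R_other = 0.03218 K/W
L = R·k·A = 0.03218×0.0389×11.5

L ≈ 14.4 mm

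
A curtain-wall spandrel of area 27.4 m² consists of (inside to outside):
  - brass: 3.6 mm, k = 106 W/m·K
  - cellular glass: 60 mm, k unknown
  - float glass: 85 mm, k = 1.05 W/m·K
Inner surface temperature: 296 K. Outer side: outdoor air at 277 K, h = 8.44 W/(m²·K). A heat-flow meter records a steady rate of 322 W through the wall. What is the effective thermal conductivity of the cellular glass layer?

Treating each layer as a thermal resistance in series:
R_brass = L/(kA) = 0.0036/(106×27.4) = 1.239×10^-6 K/W
R_float glass = L/(kA) = 0.085/(1.05×27.4) = 0.002954 K/W
R_outer film = 1/(h_o·A) = 1/(8.44×27.4) = 0.004324 K/W
Sum of known resistances R_other = 0.00728 K/W
Total R = ΔT/Q = 19/322 = 0.05901 K/W
R_cellular glass = R_total − R_other = 0.05173 K/W
k = L/(R·A) = 0.06/(0.05173×27.4)

k ≈ 0.0423 W/(m·K)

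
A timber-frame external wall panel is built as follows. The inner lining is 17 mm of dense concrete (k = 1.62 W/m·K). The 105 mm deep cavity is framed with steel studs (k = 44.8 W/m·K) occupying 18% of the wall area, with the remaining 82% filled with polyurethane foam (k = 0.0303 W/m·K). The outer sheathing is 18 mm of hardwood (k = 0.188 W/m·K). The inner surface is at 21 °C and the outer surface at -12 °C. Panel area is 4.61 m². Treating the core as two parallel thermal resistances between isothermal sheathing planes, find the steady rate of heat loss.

Sheathing layers in series; stud and cavity paths in parallel between them.
R_inner = 0.017/(1.62×4.61) = 0.002276 K/W
R_stud  = 0.105/(44.8×0.18×4.61) = 0.002824 K/W
R_cav   = 0.105/(0.0303×0.82×4.61) = 0.9167 K/W
1/R_core = 1/R_stud + 1/R_cav → R_core = 0.002816 K/W
R_outer = 0.018/(0.188×4.61) = 0.02077 K/W
R_total = 0.02586 K/W
Q = ΔT/R_total = 33/0.02586

Q ≈ 1280 W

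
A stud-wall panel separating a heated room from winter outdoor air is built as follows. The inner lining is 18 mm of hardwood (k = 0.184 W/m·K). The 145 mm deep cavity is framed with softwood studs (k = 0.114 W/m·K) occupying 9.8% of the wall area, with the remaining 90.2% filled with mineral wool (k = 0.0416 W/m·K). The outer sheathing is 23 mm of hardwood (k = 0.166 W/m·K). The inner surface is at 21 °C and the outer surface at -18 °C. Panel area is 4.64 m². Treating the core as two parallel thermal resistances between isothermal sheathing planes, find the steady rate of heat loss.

Q ≈ 56.3 W

Sheathing layers in series; stud and cavity paths in parallel between them.
R_inner = 0.018/(0.184×4.64) = 0.02108 K/W
R_stud  = 0.145/(0.114×0.098×4.64) = 2.797 K/W
R_cav   = 0.145/(0.0416×0.902×4.64) = 0.8328 K/W
1/R_core = 1/R_stud + 1/R_cav → R_core = 0.6417 K/W
R_outer = 0.023/(0.166×4.64) = 0.02986 K/W
R_total = 0.6927 K/W
Q = ΔT/R_total = 39/0.6927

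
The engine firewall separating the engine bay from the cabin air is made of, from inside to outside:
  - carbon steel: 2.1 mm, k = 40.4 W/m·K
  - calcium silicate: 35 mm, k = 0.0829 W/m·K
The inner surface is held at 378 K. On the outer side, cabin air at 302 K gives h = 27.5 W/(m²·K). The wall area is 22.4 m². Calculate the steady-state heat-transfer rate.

Model the wall as resistances in series:
R_carbon steel = L/(kA) = 0.0021/(40.4×22.4) = 2.321×10^-6 K/W
R_calcium silicate = L/(kA) = 0.035/(0.0829×22.4) = 0.01885 K/W
R_outer film = 1/(h_o·A) = 1/(27.5×22.4) = 0.001623 K/W
R_total = 0.02047 K/W
Q = ΔT / R_total = 76 / 0.02047

Q ≈ 3710 W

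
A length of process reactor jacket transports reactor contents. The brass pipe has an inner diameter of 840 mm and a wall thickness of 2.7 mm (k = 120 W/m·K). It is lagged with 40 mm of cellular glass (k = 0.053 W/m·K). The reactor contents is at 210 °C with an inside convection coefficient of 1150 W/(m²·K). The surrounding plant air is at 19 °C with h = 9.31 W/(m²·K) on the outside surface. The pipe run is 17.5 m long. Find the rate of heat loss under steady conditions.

Q ≈ 10800 W

For a radial system each layer contributes R = ln(r_out/r_in)/(2πkL); films add R = 1/(hA).
R_inner film = 1/(h_i·2πr₁L) = 1/(1150×2π×0.42×17.5) = 1.883×10^-5 K/W
R_brass pipe wall = ln(422.7/420)/(2π×120×17.5) = 4.856×10^-7 K/W
R_cellular glass = ln(462.7/422.7)/(2π×0.053×17.5) = 0.01552 K/W
R_outer film = 1/(h_o·2πr_oL) = 1/(9.31×2π×0.4627×17.5) = 0.002111 K/W
R_total = 0.01765 K/W
Q = ΔT/R_total = 191/0.01765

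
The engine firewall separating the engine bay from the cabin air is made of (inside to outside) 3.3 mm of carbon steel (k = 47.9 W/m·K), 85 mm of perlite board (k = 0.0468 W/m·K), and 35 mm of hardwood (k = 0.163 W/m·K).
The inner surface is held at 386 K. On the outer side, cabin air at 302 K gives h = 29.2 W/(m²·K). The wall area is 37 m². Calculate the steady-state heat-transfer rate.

Q ≈ 1500 W

Treating each layer as a thermal resistance in series:
R_carbon steel = L/(kA) = 0.0033/(47.9×37) = 1.862×10^-6 K/W
R_perlite board = L/(kA) = 0.085/(0.0468×37) = 0.04909 K/W
R_hardwood = L/(kA) = 0.035/(0.163×37) = 0.005803 K/W
R_outer film = 1/(h_o·A) = 1/(29.2×37) = 9.256×10^-4 K/W
R_total = 0.05582 K/W
Q = ΔT / R_total = 84 / 0.05582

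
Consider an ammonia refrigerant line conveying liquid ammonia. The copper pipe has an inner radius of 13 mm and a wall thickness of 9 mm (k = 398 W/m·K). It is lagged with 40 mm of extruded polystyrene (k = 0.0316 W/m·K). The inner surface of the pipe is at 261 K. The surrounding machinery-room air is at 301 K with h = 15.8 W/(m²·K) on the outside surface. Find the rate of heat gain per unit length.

q′ ≈ 7.43 W/m

For a radial system each layer contributes R = ln(r_out/r_in)/(2πkL); films add R = 1/(hA).
R_copper pipe wall = ln(22/13)/(2π×398×1) = 2.104×10^-4 K/W
R_extruded polystyrene = ln(62/22)/(2π×0.0316×1) = 5.218 K/W
R_outer film = 1/(h_o·2πr_oL) = 1/(15.8×2π×0.062×1) = 0.1625 K/W
R_total = 5.381 K/W
Q = ΔT/R_total = 40/5.381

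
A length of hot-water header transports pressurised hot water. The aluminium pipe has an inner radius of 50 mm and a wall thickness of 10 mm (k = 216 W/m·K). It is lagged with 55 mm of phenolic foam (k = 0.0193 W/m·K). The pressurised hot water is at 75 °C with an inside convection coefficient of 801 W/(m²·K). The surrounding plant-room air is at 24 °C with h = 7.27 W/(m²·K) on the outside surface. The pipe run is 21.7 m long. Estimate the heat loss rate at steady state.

Q ≈ 199 W

Radial resistances (cylindrical: R_cond = ln(r_o/r_i)/(2πkL), R_conv = 1/(h·2πrL)):
R_inner film = 1/(h_i·2πr₁L) = 1/(801×2π×0.05×21.7) = 1.831×10^-4 K/W
R_aluminium pipe wall = ln(60/50)/(2π×216×21.7) = 6.191×10^-6 K/W
R_phenolic foam = ln(115/60)/(2π×0.0193×21.7) = 0.2472 K/W
R_outer film = 1/(h_o·2πr_oL) = 1/(7.27×2π×0.115×21.7) = 0.008773 K/W
R_total = 0.2562 K/W
Q = ΔT/R_total = 51/0.2562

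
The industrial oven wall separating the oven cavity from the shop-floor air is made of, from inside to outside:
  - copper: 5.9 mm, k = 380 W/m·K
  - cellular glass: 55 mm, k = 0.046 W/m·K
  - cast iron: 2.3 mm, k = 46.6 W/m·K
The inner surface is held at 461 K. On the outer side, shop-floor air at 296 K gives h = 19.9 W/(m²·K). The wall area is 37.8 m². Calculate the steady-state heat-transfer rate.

Q ≈ 5010 W

Thermal resistances in series:
R_copper = L/(kA) = 0.0059/(380×37.8) = 4.107×10^-7 K/W
R_cellular glass = L/(kA) = 0.055/(0.046×37.8) = 0.03163 K/W
R_cast iron = L/(kA) = 0.0023/(46.6×37.8) = 1.306×10^-6 K/W
R_outer film = 1/(h_o·A) = 1/(19.9×37.8) = 0.001329 K/W
R_total = 0.03296 K/W
Q = ΔT / R_total = 165 / 0.03296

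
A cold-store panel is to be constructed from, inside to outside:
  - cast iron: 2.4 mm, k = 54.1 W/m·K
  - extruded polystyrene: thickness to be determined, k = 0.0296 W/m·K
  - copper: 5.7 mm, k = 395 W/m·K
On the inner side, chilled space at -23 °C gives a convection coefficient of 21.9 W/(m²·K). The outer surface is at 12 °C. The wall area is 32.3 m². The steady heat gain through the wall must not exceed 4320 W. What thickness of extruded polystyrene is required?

L ≈ 6.39 mm

Treating each layer as a thermal resistance in series:
R_inner film = 1/(h_i·A) = 1/(21.9×32.3) = 0.001414 K/W
R_cast iron = L/(kA) = 0.0024/(54.1×32.3) = 1.373×10^-6 K/W
R_copper = L/(kA) = 0.0057/(395×32.3) = 4.468×10^-7 K/W
Sum of the known resistances R_other = 0.001416 K/W
Required total resistance R_tot = ΔT/Q_allow = 35/4320 = 0.008102 K/W
R_extruded polystyrene = R_tot − R_other = 0.006686 K/W
L = R·k·A = 0.006686×0.0296×32.3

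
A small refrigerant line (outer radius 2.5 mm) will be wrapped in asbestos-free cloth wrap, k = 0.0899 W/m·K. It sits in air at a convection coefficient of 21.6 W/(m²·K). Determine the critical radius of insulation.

r_cr ≈ 4.16 mm

For a cylinder r_cr = k/h = 0.0899/21.6
r_cr = 4.16 mm; since the bare radius (2.5 mm) is below r_cr, adding a thin layer of insulation will *increase* heat loss.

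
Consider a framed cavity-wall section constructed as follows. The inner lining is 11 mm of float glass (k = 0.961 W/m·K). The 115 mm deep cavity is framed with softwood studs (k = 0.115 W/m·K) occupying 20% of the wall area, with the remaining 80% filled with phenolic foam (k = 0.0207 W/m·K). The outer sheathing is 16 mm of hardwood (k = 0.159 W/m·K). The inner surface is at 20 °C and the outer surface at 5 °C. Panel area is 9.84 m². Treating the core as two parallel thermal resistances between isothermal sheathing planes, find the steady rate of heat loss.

Q ≈ 48.9 W

Sheathing layers in series; stud and cavity paths in parallel between them.
R_inner = 0.011/(0.961×9.84) = 0.001163 K/W
R_stud  = 0.115/(0.115×0.2×9.84) = 0.5081 K/W
R_cav   = 0.115/(0.0207×0.8×9.84) = 0.7057 K/W
1/R_core = 1/R_stud + 1/R_cav → R_core = 0.2954 K/W
R_outer = 0.016/(0.159×9.84) = 0.01023 K/W
R_total = 0.3068 K/W
Q = ΔT/R_total = 15/0.3068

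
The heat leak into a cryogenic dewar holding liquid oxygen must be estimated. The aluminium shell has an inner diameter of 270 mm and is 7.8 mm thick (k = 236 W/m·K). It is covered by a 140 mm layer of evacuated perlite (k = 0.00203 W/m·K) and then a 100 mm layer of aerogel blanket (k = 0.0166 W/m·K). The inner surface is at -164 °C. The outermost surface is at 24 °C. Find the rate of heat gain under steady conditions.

Each spherical layer contributes R = (1/r_i − 1/r_o)/(4πk):
R_aluminium shell = (1/0.135 − 1/0.1428)/(4π×236) = 1.364×10^-4 K/W
R_evacuated perlite = (1/0.1428 − 1/0.2828)/(4π×0.00203) = 135.9 K/W
R_aerogel blanket = (1/0.2828 − 1/0.3828)/(4π×0.0166) = 4.428 K/W
R_total = 140.3 K/W
Q = ΔT/R_total = 188/140.3

Q ≈ 1.34 W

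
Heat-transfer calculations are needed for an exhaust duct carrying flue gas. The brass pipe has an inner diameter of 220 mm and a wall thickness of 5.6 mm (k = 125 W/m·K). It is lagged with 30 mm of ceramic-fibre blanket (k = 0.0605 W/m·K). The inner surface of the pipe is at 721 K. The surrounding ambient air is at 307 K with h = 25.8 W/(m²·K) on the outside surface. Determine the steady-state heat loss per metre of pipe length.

q′ ≈ 638 W/m

Per-layer cylindrical resistances, series-summed:
R_brass pipe wall = ln(115.6/110)/(2π×125×1) = 6.322×10^-5 K/W
R_ceramic-fibre blanket = ln(145.6/115.6)/(2π×0.0605×1) = 0.607 K/W
R_outer film = 1/(h_o·2πr_oL) = 1/(25.8×2π×0.1456×1) = 0.04237 K/W
R_total = 0.6494 K/W
Q = ΔT/R_total = 414/0.6494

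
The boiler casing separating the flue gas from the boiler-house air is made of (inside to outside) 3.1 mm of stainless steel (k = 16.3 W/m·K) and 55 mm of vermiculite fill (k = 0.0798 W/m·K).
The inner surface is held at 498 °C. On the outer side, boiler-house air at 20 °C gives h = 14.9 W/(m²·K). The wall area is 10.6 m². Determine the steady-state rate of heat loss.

Q ≈ 6700 W

Thermal resistances in series:
R_stainless steel = L/(kA) = 0.0031/(16.3×10.6) = 1.794×10^-5 K/W
R_vermiculite fill = L/(kA) = 0.055/(0.0798×10.6) = 0.06502 K/W
R_outer film = 1/(h_o·A) = 1/(14.9×10.6) = 0.006332 K/W
R_total = 0.07137 K/W
Q = ΔT / R_total = 478 / 0.07137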